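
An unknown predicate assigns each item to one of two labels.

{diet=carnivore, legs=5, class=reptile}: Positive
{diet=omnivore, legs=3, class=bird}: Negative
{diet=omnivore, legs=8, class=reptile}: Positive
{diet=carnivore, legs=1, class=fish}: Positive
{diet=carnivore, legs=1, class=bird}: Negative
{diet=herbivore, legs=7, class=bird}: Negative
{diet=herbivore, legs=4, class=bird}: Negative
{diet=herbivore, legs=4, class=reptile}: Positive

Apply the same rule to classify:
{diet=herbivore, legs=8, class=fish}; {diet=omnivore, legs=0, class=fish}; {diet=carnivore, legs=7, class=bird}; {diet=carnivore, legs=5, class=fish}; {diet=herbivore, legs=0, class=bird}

One predicate separates the groups cleanly: class is not bird.
Positive: {diet=herbivore, legs=8, class=fish}, since class is fish. Positive: {diet=omnivore, legs=0, class=fish}, since class is fish. Negative: {diet=carnivore, legs=7, class=bird}, since class is bird. Positive: {diet=carnivore, legs=5, class=fish}, since class is fish. Negative: {diet=herbivore, legs=0, class=bird}, since class is bird.

Positive, Positive, Negative, Positive, Negative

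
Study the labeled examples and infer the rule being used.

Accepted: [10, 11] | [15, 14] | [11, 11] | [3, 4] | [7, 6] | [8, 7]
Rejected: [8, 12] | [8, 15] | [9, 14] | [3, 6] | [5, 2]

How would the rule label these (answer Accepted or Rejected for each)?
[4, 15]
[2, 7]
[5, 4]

Rejected, Rejected, Accepted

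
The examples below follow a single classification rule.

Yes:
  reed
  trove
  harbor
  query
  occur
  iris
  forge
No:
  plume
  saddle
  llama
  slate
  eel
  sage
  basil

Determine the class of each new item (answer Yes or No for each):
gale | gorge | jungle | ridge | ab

No, Yes, No, Yes, No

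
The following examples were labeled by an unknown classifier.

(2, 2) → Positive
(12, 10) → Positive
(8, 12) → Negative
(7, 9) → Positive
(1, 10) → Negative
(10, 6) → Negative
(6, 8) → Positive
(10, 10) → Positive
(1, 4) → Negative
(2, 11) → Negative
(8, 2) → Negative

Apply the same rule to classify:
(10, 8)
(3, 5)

Positive, Positive

The pattern is that an item is 'Positive' exactly when: |first − second| ≤ 2.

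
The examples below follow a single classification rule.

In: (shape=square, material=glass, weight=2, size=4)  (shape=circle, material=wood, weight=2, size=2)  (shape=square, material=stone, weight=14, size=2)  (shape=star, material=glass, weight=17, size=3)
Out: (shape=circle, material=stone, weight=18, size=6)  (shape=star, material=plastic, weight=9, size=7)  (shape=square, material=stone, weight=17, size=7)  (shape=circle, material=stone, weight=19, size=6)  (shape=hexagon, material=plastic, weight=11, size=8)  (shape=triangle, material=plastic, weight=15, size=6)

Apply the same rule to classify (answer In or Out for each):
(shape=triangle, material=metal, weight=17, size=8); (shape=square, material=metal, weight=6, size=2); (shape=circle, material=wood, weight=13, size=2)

Out, In, In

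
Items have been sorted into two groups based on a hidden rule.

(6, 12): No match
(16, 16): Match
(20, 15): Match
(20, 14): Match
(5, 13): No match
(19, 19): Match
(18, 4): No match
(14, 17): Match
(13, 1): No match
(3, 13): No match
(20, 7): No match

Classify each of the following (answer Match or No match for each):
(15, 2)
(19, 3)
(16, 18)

Every 'Match' example satisfies: sum ≥ 31. None of the 'No match' examples do.
No match: (15, 2), since 15+2 = 17. No match: (19, 3), since 19+3 = 22. Match: (16, 18), since 16+18 = 34.

No match, No match, Match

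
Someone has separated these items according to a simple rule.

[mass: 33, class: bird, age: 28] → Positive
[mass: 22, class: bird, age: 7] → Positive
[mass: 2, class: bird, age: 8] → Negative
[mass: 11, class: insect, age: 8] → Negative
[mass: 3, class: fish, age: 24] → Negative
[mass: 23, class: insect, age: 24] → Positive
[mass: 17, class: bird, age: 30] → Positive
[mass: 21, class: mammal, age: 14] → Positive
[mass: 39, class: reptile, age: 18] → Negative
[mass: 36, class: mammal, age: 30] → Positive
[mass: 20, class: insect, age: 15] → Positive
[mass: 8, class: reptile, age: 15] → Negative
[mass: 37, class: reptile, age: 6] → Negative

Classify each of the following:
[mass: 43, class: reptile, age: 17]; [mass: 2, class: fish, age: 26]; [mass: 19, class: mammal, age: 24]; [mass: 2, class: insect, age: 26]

Every 'Positive' example satisfies: mass ≥ 17 AND mass ≤ 36. None of the 'Negative' examples do.
[mass: 43, class: reptile, age: 17] → mass = 43 → Negative.
[mass: 2, class: fish, age: 26] → mass = 2 → Negative.
[mass: 19, class: mammal, age: 24] → mass = 19 → Positive.
[mass: 2, class: insect, age: 26] → mass = 2 → Negative.

Negative, Negative, Positive, Negative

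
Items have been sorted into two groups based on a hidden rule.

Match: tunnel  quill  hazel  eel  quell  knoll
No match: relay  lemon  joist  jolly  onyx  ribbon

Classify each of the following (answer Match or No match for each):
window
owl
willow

No match, Match, No match

A rule that fits every label: ends with 'l' — true of each 'Match' example, false of each 'No match' one.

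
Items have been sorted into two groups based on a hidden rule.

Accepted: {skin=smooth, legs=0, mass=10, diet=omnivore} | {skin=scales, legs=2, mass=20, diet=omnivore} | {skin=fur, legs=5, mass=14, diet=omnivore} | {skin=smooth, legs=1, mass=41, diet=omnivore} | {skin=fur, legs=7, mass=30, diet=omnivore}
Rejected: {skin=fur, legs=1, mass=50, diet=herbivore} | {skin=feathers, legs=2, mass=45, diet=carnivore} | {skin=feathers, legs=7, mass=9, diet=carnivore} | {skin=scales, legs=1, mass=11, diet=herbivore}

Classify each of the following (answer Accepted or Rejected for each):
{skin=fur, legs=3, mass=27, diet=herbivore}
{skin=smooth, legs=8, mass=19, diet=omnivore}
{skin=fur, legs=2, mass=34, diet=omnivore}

Rejected, Accepted, Accepted

The pattern is that an item is 'Accepted' exactly when: diet is omnivore.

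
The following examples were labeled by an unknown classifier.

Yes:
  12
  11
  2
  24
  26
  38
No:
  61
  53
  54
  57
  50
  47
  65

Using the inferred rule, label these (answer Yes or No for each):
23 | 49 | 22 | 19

Yes, No, Yes, Yes

Rule: at most 38. This holds for each 'Yes' example and fails for each 'No' one.
Yes: 23, since 23 ≤ 38. No: 49, since 49 > 38. Yes: 22, since 22 ≤ 38. Yes: 19, since 19 ≤ 38.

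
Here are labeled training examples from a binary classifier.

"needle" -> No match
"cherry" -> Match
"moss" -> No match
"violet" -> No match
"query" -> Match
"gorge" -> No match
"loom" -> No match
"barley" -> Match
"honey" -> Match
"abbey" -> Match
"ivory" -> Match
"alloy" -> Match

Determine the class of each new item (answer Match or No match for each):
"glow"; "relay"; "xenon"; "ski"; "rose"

A rule that fits every label: contains 'y' — true of each 'Match' example, false of each 'No match' one.
"glow" → no 'y' → No match.
"relay" → has 'y' → Match.
"xenon" → no 'y' → No match.
"ski" → no 'y' → No match.
"rose" → no 'y' → No match.

No match, Match, No match, No match, No match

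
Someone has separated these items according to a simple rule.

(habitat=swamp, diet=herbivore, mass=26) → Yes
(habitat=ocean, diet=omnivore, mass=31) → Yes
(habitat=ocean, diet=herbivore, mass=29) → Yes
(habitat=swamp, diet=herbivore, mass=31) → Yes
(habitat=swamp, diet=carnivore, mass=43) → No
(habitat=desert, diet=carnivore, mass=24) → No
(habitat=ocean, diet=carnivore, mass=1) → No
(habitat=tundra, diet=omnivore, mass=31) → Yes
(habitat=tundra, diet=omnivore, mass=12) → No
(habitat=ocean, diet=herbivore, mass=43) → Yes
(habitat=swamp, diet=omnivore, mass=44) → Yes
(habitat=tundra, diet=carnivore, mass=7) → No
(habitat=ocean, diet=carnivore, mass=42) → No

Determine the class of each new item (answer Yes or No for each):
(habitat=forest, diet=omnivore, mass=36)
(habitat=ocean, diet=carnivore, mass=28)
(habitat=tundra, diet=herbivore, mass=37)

The pattern is that an item is 'Yes' exactly when: diet is not carnivore AND mass ≥ 24.
(habitat=forest, diet=omnivore, mass=36) — diet is omnivore, mass = 36, hence Yes. (habitat=ocean, diet=carnivore, mass=28) — diet is carnivore, mass = 28, hence No. (habitat=tundra, diet=herbivore, mass=37) — diet is herbivore, mass = 37, hence Yes.

Yes, No, Yes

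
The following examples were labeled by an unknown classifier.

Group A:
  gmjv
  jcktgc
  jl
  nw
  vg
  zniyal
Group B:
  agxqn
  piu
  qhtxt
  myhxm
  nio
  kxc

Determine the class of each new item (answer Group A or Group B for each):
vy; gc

Looking at the examples, the only property every 'Group A' case has and every 'Group B' case lacks is: even length.
Group A: vy, since length 2.
Group A: gc, since length 2.

Group A, Group A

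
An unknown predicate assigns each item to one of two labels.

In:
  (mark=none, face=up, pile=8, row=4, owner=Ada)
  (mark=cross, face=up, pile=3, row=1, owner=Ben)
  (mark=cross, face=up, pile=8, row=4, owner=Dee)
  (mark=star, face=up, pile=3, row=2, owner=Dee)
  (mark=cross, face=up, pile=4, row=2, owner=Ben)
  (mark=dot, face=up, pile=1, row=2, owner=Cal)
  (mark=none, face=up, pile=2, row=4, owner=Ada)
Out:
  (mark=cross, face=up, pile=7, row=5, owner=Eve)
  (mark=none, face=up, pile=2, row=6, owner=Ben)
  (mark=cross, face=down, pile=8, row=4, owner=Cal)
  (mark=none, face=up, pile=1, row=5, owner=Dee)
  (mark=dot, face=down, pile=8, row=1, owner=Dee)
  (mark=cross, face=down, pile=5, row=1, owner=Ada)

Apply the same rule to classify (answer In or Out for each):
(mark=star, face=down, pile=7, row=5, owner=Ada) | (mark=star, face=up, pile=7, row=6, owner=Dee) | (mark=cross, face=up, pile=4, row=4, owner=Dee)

Every 'In' example satisfies: face is up AND row ≤ 4. None of the 'Out' examples do.
(mark=star, face=down, pile=7, row=5, owner=Ada) → face is down, row = 5 → Out.
(mark=star, face=up, pile=7, row=6, owner=Dee) → face is up, row = 6 → Out.
(mark=cross, face=up, pile=4, row=4, owner=Dee) → face is up, row = 4 → In.

Out, Out, In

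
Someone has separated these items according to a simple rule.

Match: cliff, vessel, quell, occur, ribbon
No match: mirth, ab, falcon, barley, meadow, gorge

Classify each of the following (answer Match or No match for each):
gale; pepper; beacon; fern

One predicate separates the groups cleanly: has a double letter.
gale — no doubled letter, hence No match.
pepper — 'pp' doubled, hence Match.
beacon — no doubled letter, hence No match.
fern — no doubled letter, hence No match.

No match, Match, No match, No match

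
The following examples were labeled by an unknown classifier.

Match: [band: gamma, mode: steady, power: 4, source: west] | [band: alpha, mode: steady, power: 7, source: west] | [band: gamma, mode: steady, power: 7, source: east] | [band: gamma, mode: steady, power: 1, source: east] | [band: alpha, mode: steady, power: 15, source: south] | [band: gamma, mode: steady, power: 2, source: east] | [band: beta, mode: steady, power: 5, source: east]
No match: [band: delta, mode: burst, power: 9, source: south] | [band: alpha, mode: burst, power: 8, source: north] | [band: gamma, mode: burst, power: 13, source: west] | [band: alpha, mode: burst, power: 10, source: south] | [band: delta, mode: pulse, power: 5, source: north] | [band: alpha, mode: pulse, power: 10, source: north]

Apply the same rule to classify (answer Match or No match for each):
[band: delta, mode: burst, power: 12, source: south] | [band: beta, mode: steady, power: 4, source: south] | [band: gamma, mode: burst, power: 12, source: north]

No match, Match, No match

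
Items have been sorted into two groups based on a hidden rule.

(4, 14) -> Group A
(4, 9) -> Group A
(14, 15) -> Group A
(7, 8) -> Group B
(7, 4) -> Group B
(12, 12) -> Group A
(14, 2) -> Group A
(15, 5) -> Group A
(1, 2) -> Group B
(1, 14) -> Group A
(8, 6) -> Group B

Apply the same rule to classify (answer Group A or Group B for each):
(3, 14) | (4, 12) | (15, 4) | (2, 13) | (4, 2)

The common property of the 'Group A' items is: max ≥ 9. No 'Group B' item has it.
(3, 14) — max 14, hence Group A. (4, 12) — max 12, hence Group A. (15, 4) — max 15, hence Group A. (2, 13) — max 13, hence Group A. (4, 2) — max 4, hence Group B.

Group A, Group A, Group A, Group A, Group B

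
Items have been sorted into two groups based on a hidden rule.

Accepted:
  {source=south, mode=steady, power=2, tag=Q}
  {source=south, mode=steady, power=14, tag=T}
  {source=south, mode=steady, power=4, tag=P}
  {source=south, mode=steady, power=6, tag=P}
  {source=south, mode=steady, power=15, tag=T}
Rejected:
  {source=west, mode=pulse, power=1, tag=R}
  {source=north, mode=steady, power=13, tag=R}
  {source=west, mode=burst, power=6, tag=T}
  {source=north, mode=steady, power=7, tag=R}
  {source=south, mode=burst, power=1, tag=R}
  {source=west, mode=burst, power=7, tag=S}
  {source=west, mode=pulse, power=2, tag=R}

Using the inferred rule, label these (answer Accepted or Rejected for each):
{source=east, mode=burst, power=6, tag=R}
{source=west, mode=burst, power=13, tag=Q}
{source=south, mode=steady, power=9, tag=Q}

The pattern is that an item is 'Accepted' exactly when: source is south AND mode is steady.

Rejected, Rejected, Accepted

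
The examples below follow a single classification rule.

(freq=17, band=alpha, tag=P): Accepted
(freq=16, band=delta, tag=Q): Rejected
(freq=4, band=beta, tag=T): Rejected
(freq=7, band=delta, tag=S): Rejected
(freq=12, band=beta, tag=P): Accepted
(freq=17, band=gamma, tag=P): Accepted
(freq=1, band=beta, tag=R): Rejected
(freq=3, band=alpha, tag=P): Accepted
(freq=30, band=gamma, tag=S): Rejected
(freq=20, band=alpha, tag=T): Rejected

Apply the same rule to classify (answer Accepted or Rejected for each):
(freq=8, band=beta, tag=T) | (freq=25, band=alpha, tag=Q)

Rejected, Rejected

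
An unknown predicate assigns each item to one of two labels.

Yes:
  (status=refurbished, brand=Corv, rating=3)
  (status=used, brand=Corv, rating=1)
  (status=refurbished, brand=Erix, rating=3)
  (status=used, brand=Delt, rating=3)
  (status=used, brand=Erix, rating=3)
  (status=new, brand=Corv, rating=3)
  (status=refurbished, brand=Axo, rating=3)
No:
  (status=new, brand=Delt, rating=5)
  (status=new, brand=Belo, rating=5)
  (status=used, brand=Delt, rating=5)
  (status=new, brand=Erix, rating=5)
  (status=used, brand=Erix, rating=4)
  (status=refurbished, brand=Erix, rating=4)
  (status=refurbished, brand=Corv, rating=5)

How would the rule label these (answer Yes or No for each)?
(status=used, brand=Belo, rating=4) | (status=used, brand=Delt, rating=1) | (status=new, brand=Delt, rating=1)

Every 'Yes' example satisfies: rating ≤ 3. None of the 'No' examples do.
No: (status=used, brand=Belo, rating=4), since rating = 4. Yes: (status=used, brand=Delt, rating=1), since rating = 1. Yes: (status=new, brand=Delt, rating=1), since rating = 1.

No, Yes, Yes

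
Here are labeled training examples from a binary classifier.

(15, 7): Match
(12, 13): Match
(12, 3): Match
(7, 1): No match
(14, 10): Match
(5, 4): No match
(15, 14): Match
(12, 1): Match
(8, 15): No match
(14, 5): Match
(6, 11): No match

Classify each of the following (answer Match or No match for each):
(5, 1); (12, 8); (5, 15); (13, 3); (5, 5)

The classifier is using: first ≥ 10.

No match, Match, No match, Match, No match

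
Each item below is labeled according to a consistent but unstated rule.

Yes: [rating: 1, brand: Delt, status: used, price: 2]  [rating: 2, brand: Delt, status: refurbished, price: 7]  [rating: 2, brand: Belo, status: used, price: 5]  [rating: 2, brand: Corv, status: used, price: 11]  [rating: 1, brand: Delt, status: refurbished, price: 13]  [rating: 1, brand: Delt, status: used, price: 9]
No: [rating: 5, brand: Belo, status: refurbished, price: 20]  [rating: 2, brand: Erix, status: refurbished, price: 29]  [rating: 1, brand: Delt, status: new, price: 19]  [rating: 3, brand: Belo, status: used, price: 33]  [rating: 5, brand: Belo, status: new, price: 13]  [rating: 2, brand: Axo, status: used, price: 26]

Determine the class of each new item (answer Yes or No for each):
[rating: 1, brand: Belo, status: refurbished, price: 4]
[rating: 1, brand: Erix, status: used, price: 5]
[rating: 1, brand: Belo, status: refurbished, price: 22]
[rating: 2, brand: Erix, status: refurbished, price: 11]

Yes, Yes, No, Yes

The common property of the 'Yes' items is: rating ≤ 2 AND price ≤ 13. No 'No' item has it.
[rating: 1, brand: Belo, status: refurbished, price: 4] → rating = 1, price = 4 → Yes. [rating: 1, brand: Erix, status: used, price: 5] → rating = 1, price = 5 → Yes. [rating: 1, brand: Belo, status: refurbished, price: 22] → rating = 1, price = 22 → No. [rating: 2, brand: Erix, status: refurbished, price: 11] → rating = 2, price = 11 → Yes.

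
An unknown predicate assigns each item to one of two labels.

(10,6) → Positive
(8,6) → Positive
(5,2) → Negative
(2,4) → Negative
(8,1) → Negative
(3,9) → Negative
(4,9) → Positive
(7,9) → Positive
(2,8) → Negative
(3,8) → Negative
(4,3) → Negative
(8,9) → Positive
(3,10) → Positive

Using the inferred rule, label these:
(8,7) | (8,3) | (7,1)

Positive, Negative, Negative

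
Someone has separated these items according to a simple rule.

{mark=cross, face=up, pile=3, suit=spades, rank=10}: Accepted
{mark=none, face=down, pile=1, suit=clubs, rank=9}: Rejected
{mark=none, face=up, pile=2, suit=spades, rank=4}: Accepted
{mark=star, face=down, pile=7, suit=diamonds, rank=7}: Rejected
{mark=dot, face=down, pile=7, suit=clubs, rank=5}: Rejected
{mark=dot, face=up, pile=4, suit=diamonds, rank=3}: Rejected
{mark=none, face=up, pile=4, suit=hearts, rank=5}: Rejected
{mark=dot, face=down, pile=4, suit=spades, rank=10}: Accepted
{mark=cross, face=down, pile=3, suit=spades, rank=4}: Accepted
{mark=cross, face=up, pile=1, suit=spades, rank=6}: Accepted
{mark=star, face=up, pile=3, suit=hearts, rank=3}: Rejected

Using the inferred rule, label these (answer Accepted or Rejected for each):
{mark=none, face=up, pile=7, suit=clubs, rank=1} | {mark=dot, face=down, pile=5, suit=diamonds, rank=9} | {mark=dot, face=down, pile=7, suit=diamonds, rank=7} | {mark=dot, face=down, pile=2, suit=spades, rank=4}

The simplest hypothesis consistent with all the labels is: suit is spades.
{mark=none, face=up, pile=7, suit=clubs, rank=1}: suit is clubs, doesn't match → Rejected.
{mark=dot, face=down, pile=5, suit=diamonds, rank=9}: suit is diamonds, doesn't match → Rejected.
{mark=dot, face=down, pile=7, suit=diamonds, rank=7}: suit is diamonds, doesn't match → Rejected.
{mark=dot, face=down, pile=2, suit=spades, rank=4}: suit is spades, passes → Accepted.

Rejected, Rejected, Rejected, Accepted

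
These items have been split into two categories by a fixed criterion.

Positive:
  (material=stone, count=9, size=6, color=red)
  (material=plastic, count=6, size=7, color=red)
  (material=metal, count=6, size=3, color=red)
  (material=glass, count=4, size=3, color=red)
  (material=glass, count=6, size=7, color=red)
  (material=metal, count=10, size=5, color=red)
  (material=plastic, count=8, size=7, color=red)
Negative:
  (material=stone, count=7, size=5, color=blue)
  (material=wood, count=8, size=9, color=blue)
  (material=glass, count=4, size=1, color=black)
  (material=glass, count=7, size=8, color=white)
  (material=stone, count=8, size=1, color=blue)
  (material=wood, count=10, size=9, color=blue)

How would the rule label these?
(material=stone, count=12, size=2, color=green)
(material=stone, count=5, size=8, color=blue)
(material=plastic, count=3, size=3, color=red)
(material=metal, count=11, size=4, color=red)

Every 'Positive' example satisfies: color is red. None of the 'Negative' examples do.
(material=stone, count=12, size=2, color=green) — color is green, hence Negative.
(material=stone, count=5, size=8, color=blue) — color is blue, hence Negative.
(material=plastic, count=3, size=3, color=red) — color is red, hence Positive.
(material=metal, count=11, size=4, color=red) — color is red, hence Positive.

Negative, Negative, Positive, Positive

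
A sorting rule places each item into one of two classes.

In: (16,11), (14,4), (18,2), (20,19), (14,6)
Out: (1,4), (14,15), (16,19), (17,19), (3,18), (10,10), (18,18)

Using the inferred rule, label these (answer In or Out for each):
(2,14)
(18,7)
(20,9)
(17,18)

One predicate separates the groups cleanly: first > second.

Out, In, In, Out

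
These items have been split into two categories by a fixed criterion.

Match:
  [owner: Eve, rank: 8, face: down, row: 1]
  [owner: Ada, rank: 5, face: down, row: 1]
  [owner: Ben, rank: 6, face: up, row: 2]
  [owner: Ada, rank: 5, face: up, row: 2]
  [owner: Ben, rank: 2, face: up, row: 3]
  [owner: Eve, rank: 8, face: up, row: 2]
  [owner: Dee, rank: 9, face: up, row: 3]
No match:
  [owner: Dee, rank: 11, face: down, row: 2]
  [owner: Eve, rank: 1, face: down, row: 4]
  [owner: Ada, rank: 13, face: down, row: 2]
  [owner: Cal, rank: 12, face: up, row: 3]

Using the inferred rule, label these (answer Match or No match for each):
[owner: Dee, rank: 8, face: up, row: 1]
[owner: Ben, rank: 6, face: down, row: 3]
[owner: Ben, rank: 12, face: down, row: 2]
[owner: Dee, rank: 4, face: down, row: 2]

Match, Match, No match, Match

Every 'Match' example satisfies: row ≤ 3 AND rank ≤ 9. None of the 'No match' examples do.
[owner: Dee, rank: 8, face: up, row: 1]: row = 1, rank = 8 — fits, so Match.
[owner: Ben, rank: 6, face: down, row: 3]: row = 3, rank = 6 — fits, so Match.
[owner: Ben, rank: 12, face: down, row: 2]: row = 2, rank = 12 — fails this test, so No match.
[owner: Dee, rank: 4, face: down, row: 2]: row = 2, rank = 4 — fits, so Match.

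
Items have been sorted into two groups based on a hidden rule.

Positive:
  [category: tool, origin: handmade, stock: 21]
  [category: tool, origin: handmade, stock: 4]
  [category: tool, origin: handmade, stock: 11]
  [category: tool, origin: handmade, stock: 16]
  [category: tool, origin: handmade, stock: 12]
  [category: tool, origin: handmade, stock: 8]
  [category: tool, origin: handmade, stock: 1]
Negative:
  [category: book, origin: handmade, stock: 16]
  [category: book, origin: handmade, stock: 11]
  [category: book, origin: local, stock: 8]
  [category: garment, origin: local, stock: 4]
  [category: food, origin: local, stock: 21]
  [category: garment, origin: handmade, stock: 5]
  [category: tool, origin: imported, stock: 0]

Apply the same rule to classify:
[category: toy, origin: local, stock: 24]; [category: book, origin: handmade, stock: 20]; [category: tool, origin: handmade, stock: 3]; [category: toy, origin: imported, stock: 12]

The pattern is that an item is 'Positive' exactly when: origin is handmade AND category is tool.
[category: toy, origin: local, stock: 24] → origin is local, category is toy → Negative.
[category: book, origin: handmade, stock: 20] → origin is handmade, category is book → Negative.
[category: tool, origin: handmade, stock: 3] → origin is handmade, category is tool → Positive.
[category: toy, origin: imported, stock: 12] → origin is imported, category is toy → Negative.

Negative, Negative, Positive, Negative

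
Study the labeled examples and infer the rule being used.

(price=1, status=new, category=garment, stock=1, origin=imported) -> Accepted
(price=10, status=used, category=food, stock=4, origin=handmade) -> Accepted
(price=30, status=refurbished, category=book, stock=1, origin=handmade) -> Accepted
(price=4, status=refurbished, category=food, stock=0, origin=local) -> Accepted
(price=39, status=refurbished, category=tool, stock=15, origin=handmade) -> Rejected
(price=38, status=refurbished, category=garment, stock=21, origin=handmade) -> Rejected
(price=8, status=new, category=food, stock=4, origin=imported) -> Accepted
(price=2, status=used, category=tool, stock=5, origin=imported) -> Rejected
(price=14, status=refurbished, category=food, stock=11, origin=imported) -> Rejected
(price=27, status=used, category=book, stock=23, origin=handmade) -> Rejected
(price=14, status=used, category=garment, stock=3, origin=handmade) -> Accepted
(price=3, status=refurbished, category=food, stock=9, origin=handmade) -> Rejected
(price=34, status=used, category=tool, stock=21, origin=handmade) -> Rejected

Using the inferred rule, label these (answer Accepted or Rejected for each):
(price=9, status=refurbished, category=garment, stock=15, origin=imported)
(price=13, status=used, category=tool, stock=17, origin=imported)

Rejected, Rejected

Every 'Accepted' example satisfies: stock ≤ 4. None of the 'Rejected' examples do.
(price=9, status=refurbished, category=garment, stock=15, origin=imported) → stock = 15 → Rejected. (price=13, status=used, category=tool, stock=17, origin=imported) → stock = 17 → Rejected.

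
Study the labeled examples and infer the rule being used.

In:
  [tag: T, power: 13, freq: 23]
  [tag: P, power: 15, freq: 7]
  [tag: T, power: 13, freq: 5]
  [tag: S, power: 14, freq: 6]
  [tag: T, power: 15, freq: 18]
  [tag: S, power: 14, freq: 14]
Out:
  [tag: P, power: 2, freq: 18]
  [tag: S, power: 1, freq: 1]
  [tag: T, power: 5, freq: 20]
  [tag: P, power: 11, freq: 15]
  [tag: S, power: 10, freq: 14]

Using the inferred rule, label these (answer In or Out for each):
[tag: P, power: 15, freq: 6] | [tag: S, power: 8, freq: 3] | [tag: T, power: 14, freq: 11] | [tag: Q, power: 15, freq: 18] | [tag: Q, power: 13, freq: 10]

One predicate separates the groups cleanly: power ≥ 13.
[tag: P, power: 15, freq: 6]: power = 15, qualifies → In.
[tag: S, power: 8, freq: 3]: power = 8, doesn't qualify → Out.
[tag: T, power: 14, freq: 11]: power = 14, qualifies → In.
[tag: Q, power: 15, freq: 18]: power = 15, qualifies → In.
[tag: Q, power: 13, freq: 10]: power = 13, qualifies → In.

In, Out, In, In, In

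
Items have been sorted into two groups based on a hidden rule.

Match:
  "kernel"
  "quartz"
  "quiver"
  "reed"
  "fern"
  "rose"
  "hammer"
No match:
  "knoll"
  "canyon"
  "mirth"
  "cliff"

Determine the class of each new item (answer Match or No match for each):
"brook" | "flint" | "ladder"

A rule that fits every label: even length AND contains 'r' — true of each 'Match' example, false of each 'No match' one.
"brook": length 5, has 'r', lacks this property → No match.
"flint": length 5, no 'r', lacks this property → No match.
"ladder": length 6, has 'r', passes → Match.

No match, No match, Match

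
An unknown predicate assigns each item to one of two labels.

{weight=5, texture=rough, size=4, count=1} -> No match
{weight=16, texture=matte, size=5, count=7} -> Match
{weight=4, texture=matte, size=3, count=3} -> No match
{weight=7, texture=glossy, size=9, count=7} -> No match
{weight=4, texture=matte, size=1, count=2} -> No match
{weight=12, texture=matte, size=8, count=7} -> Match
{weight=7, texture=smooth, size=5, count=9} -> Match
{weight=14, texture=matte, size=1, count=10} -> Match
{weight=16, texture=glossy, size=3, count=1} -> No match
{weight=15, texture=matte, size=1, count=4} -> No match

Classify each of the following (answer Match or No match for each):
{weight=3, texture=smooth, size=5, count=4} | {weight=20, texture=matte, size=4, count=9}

No match, Match

The classifier is using: count ≥ 7 AND size ≤ 8.
No match: {weight=3, texture=smooth, size=5, count=4}, since count = 4, size = 5.
Match: {weight=20, texture=matte, size=4, count=9}, since count = 9, size = 4.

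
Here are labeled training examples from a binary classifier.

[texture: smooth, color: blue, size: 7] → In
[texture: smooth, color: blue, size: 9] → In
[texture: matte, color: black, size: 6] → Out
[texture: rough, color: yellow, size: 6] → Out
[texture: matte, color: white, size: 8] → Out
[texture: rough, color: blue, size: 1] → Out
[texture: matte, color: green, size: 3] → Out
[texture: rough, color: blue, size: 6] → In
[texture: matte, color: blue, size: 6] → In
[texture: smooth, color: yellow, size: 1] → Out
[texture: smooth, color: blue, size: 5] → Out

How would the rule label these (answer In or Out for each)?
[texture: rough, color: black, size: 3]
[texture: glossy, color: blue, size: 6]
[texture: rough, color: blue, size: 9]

All 'In' examples share one property — color is blue AND size ≥ 6 — and every 'Out' example lacks it.
[texture: rough, color: black, size: 3]: Out (color is black, size = 3). [texture: glossy, color: blue, size: 6]: In (color is blue, size = 6). [texture: rough, color: blue, size: 9]: In (color is blue, size = 9).

Out, In, In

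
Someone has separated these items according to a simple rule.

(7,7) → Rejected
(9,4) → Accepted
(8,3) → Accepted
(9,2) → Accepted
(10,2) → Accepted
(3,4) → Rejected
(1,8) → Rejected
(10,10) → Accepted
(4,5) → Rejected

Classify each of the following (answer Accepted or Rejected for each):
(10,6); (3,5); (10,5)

Rule: first ≥ 8. This holds for each 'Accepted' example and fails for each 'Rejected' one.
(10,6) — first 10, hence Accepted. (3,5) — first 3, hence Rejected. (10,5) — first 10, hence Accepted.

Accepted, Rejected, Accepted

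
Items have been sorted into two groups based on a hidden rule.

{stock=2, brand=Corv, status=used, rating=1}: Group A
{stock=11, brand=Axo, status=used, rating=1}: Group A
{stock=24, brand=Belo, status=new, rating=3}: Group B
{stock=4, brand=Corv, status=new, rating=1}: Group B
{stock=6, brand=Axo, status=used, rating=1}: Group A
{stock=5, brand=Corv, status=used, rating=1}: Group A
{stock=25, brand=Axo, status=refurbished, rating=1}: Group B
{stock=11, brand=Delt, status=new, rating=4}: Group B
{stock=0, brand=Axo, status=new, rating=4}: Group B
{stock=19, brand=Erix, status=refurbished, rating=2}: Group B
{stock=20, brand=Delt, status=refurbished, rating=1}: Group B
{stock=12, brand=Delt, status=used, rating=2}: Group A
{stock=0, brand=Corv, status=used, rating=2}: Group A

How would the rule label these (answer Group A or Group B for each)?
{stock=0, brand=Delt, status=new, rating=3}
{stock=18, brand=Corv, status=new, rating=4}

Group B, Group B

Checking candidate rules against both groups, what survives is: status is used.
{stock=0, brand=Delt, status=new, rating=3} — status is new, hence Group B.
{stock=18, brand=Corv, status=new, rating=4} — status is new, hence Group B.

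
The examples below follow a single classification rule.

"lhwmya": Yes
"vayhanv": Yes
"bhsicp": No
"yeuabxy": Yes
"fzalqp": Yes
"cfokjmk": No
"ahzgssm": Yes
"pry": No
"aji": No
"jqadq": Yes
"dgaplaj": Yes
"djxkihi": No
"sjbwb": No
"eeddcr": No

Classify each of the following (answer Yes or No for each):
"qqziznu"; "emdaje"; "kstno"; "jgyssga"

The rule appears to be: length ≥ 5 AND contains 'a'.
"qqziznu": No (length 7, no 'a'). "emdaje": Yes (length 6, has 'a'). "kstno": No (length 5, no 'a'). "jgyssga": Yes (length 7, has 'a').

No, Yes, No, Yes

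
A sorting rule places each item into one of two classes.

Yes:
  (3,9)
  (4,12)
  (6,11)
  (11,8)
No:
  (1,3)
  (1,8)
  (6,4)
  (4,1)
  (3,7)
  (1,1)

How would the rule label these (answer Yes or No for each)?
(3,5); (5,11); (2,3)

The rule appears to be: sum ≥ 12.
(3,5): No (3+5 = 8). (5,11): Yes (5+11 = 16). (2,3): No (2+3 = 5).

No, Yes, No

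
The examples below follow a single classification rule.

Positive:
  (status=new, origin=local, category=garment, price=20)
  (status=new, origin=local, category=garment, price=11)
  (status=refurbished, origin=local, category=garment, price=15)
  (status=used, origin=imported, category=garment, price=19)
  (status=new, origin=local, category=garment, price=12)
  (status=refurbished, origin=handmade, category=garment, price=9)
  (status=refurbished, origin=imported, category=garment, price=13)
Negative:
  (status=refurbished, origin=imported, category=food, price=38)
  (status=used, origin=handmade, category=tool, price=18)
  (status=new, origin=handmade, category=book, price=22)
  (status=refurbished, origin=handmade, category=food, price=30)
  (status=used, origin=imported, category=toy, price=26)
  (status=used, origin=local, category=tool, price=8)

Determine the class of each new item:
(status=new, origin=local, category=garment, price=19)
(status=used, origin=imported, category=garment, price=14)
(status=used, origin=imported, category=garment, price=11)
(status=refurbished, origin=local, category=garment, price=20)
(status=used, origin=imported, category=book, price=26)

Positive, Positive, Positive, Positive, Negative

The rule appears to be: category is garment.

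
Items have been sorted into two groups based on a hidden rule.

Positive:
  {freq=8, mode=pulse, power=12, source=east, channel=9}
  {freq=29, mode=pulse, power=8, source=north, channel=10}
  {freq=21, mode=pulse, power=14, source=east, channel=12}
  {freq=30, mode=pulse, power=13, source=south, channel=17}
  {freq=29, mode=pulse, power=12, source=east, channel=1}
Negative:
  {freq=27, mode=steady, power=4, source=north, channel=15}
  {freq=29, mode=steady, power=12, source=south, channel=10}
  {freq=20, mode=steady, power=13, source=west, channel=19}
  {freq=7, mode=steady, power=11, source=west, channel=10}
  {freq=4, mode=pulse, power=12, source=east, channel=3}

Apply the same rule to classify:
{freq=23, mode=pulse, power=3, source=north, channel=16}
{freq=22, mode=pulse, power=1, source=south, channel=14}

The simplest hypothesis consistent with all the labels is: mode is pulse AND freq ≥ 7.
{freq=23, mode=pulse, power=3, source=north, channel=16}: mode is pulse, freq = 23 — meets the rule, so Positive.
{freq=22, mode=pulse, power=1, source=south, channel=14}: mode is pulse, freq = 22 — meets the rule, so Positive.

Positive, Positive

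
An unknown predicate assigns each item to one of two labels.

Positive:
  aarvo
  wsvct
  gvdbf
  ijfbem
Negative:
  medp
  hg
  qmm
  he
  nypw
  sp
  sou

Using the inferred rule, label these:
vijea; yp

The pattern is that an item is 'Positive' exactly when: length ≥ 5.
vijea: length 5, checks out → Positive. yp: length 2, lacks this property → Negative.

Positive, Negative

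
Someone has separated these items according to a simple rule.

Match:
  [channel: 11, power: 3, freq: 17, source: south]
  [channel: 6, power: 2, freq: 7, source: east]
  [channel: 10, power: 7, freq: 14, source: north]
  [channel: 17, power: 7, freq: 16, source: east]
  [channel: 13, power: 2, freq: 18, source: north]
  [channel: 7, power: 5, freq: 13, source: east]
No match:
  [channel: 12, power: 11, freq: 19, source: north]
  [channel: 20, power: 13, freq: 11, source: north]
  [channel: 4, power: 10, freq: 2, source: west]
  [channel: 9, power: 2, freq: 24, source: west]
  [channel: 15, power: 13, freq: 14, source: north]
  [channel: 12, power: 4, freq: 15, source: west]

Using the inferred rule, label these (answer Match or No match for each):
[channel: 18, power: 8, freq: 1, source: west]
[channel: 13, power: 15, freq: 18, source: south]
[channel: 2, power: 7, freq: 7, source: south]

No match, No match, Match

The pattern is that an item is 'Match' exactly when: source is not west AND power ≤ 7.
[channel: 18, power: 8, freq: 1, source: west]: source is west, power = 8 — lacks this property, so No match. [channel: 13, power: 15, freq: 18, source: south]: source is south, power = 15 — lacks this property, so No match. [channel: 2, power: 7, freq: 7, source: south]: source is south, power = 7 — satisfies this, so Match.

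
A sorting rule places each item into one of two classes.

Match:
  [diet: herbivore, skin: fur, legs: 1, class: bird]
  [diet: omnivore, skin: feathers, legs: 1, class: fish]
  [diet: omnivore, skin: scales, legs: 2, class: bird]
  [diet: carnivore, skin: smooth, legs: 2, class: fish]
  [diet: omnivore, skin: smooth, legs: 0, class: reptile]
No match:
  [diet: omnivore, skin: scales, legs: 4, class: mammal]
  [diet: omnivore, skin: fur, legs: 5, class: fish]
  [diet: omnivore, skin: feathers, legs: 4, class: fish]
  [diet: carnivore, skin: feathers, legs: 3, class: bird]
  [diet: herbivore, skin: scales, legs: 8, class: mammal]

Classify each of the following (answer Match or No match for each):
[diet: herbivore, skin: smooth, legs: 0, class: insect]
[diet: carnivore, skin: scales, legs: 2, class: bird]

Match, Match

Every 'Match' example satisfies: legs ≤ 2. None of the 'No match' examples do.
[diet: herbivore, skin: smooth, legs: 0, class: insect] → legs = 0 → Match.
[diet: carnivore, skin: scales, legs: 2, class: bird] → legs = 2 → Match.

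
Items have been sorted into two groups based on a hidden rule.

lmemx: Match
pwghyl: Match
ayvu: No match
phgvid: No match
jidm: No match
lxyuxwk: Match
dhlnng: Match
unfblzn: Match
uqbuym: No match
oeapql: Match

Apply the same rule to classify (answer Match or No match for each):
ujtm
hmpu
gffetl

No match, No match, Match

Rule: contains 'l'. This holds for each 'Match' example and fails for each 'No match' one.
ujtm — no 'l', hence No match. hmpu — no 'l', hence No match. gffetl — has 'l', hence Match.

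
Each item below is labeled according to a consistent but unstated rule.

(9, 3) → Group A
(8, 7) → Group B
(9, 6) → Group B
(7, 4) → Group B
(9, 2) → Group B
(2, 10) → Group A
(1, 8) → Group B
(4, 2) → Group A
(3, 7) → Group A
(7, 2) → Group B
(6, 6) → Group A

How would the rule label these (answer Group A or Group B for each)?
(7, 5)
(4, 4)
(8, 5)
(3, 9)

One predicate separates the groups cleanly: sum is even.
(7, 5) — 7+5 = 12, hence Group A.
(4, 4) — 4+4 = 8, hence Group A.
(8, 5) — 8+5 = 13, hence Group B.
(3, 9) — 3+9 = 12, hence Group A.

Group A, Group A, Group B, Group A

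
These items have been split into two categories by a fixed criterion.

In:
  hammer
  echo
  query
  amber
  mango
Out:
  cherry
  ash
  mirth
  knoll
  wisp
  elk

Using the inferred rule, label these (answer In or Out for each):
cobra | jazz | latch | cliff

One predicate separates the groups cleanly: has ≥ 2 vowels.
cobra — 2 vowels, hence In.
jazz — 1 vowel, hence Out.
latch — 1 vowel, hence Out.
cliff — 1 vowel, hence Out.

In, Out, Out, Out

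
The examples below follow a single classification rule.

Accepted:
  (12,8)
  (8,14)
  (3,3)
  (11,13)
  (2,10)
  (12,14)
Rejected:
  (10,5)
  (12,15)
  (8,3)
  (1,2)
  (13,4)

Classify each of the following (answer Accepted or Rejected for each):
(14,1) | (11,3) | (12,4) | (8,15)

The classifier is using: sum is even.
(14,1) — 14+1 = 15, hence Rejected. (11,3) — 11+3 = 14, hence Accepted. (12,4) — 12+4 = 16, hence Accepted. (8,15) — 8+15 = 23, hence Rejected.

Rejected, Accepted, Accepted, Rejected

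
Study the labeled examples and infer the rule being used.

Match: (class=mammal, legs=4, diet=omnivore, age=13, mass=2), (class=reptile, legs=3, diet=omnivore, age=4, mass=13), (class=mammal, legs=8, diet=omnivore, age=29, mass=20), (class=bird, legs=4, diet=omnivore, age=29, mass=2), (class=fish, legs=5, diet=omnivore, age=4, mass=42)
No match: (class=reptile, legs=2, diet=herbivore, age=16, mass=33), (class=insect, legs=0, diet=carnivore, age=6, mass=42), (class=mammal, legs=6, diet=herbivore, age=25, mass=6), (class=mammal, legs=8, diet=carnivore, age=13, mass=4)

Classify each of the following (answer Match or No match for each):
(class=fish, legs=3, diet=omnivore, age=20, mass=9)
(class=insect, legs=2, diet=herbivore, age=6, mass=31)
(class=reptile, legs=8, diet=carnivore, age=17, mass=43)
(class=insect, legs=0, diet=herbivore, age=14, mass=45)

Match, No match, No match, No match

The simplest hypothesis consistent with all the labels is: diet is omnivore.
Match: (class=fish, legs=3, diet=omnivore, age=20, mass=9), since diet is omnivore. No match: (class=insect, legs=2, diet=herbivore, age=6, mass=31), since diet is herbivore. No match: (class=reptile, legs=8, diet=carnivore, age=17, mass=43), since diet is carnivore. No match: (class=insect, legs=0, diet=herbivore, age=14, mass=45), since diet is herbivore.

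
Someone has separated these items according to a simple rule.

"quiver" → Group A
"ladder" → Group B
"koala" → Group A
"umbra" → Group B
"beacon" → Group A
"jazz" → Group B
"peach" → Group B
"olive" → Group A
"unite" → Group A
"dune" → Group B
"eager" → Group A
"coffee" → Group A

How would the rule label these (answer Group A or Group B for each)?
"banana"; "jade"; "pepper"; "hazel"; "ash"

A rule that fits every label: has ≥ 3 vowels — true of each 'Group A' example, false of each 'Group B' one.
"banana" → 3 vowels → Group A.
"jade" → 2 vowels → Group B.
"pepper" → 2 vowels → Group B.
"hazel" → 2 vowels → Group B.
"ash" → 1 vowel → Group B.

Group A, Group B, Group B, Group B, Group B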